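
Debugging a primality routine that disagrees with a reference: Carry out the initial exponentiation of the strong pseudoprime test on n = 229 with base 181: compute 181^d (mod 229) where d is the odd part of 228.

228

n − 1 = 228 = 2^2 · 57, so s = 2 and d = 57.
181^57 mod 229 = 228.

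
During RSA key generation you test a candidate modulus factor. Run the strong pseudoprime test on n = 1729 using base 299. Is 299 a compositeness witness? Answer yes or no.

yes

n − 1 = 1728 = 2^6 · 27, so s = 6 and d = 27.
x_0 = 299^27 mod 1729 = 1196.
x_0 is neither 1 nor 1728, so continue squaring.
x_1 = 1196^2 mod 1729 = 533.
x_2 = 533^2 mod 1729 = 533.
x_3 = 533^2 mod 1729 = 533.
x_4 = 533^2 mod 1729 = 533.
x_5 = 533^2 mod 1729 = 533.
Reached i = s−1 = 5 without hitting −1: 299 is a Miller–Rabin witness and 1729 is composite.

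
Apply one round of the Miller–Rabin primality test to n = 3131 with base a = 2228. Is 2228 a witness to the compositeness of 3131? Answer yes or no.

n − 1 = 3130 = 2^1 · 1565, so s = 1 and d = 1565.
By repeated squaring, 2228^1565 ≡ 3130 (mod 3131).
x_0 = 2228^1565 mod 3131 = 3130.
x_0 = 3130 ≡ −1, so 2228 is not a witness.

no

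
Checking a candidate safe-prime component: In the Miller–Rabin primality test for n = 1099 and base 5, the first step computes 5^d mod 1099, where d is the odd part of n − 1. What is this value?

503

n − 1 = 1098 = 2^1 · 549, so s = 1 and d = 549.
5^549 mod 1099 = 503.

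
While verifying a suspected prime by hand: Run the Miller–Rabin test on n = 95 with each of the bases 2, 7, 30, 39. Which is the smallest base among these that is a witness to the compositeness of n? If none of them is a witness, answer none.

n − 1 = 94 = 2^1 · 47, so s = 1 and d = 47.
Base 2: x_0 = 2^47 mod 95 = 53. x_0 ∉ {1, 94} and s = 1, so 2 is a Miller–Rabin witness and 95 is composite.
Base 7: x_0 = 7^47 mod 95 = 68. x_0 ∉ {1, 94} and s = 1, so 7 is a Miller–Rabin witness and 95 is composite.
Base 30: x_0 = 30^47 mod 95 = 45. x_0 ∉ {1, 94} and s = 1, so 30 is a Miller–Rabin witness and 95 is composite.
Base 39: x_0 = 39^47 mod 95 = 39. x_0 ∉ {1, 94} and s = 1, so 39 is a Miller–Rabin witness and 95 is composite.
The smallest witness among the given bases is 2.

2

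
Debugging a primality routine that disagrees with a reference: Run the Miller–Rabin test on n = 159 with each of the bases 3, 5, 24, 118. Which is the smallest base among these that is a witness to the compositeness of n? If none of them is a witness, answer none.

3

n − 1 = 158 = 2^1 · 79, so s = 1 and d = 79.
Base 3: x_0 = 3^79 mod 159 = 156. x_0 ∉ {1, 158} and s = 1, so 3 is a Miller–Rabin witness and 159 is composite.
Base 5: x_0 = 5^79 mod 159 = 101. x_0 ∉ {1, 158} and s = 1, so 5 is a Miller–Rabin witness and 159 is composite.
Base 24: x_0 = 24^79 mod 159 = 24. x_0 ∉ {1, 158} and s = 1, so 24 is a Miller–Rabin witness and 159 is composite.
Base 118: x_0 = 118^79 mod 159 = 94. x_0 ∉ {1, 158} and s = 1, so 118 is a Miller–Rabin witness and 159 is composite.
The smallest witness among the given bases is 3.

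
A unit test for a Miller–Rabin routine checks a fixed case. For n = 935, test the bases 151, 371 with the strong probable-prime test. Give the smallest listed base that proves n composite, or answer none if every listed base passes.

n − 1 = 934 = 2^1 · 467, so s = 1 and d = 467.
Base 151: x_0 = 151^467 mod 935 = 706. x_0 ∉ {1, 934} and s = 1, so 151 is a Miller–Rabin witness and 935 is composite.
Base 371: x_0 = 371^467 mod 935 = 211. x_0 ∉ {1, 934} and s = 1, so 371 is a Miller–Rabin witness and 935 is composite.
The smallest witness among the given bases is 151.

151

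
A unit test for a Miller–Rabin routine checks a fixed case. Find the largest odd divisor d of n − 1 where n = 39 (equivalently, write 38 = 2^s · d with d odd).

19

Halving: 38 → 19; 19 is odd.
So 38 = 2^1 · 19.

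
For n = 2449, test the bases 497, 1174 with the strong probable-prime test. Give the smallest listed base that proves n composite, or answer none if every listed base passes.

n − 1 = 2448 = 2^4 · 153, so s = 4 and d = 153.
Base 497: x_0 = 497^153 mod 2449 = 1. x_0 = 1, so 497 is not a witness.
Base 1174: x_0 = 1174^153 mod 2449 = 1455. x_0 is neither 1 nor 2448, so continue squaring. x_1 = 1455^2 mod 2449 = 1089. x_2 = 1089^2 mod 2449 = 605. x_3 = 605^2 mod 2449 = 1124. Reached i = s−1 = 3 without hitting −1: 1174 is a Miller–Rabin witness and 2449 is composite.
The smallest witness among the given bases is 1174.

1174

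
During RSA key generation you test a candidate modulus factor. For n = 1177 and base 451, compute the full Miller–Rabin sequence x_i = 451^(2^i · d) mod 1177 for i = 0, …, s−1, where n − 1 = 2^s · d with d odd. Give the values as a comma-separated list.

n − 1 = 1176 = 2^3 · 147, so s = 3 and d = 147.
x_0 = 451^147 mod 1177 = 990.
x_1 = 990^2 mod 1177 = 836.
x_2 = 836^2 mod 1177 = 935.

990, 836, 935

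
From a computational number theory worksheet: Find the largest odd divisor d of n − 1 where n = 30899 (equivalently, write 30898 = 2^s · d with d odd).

15449

Halving: 30898 → 15449; 15449 is odd.
So 30898 = 2^1 · 15449.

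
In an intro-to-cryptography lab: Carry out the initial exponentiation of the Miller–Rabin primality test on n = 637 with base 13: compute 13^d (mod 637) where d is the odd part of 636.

n − 1 = 636 = 2^2 · 159, so s = 2 and d = 159.
13^159 mod 637 = 559.

559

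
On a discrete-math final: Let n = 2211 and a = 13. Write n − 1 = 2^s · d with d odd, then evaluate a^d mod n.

n − 1 = 2210 = 2^1 · 1105, so s = 1 and d = 1105.
13^1105 mod 2211 = 1066.

1066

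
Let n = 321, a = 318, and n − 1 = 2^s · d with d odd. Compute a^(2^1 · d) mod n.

306

n − 1 = 320 = 2^6 · 5, so s = 6 and d = 5.
x_0 = 318^5 mod 321 = 78.
x_1 = 78^2 mod 321 = 306.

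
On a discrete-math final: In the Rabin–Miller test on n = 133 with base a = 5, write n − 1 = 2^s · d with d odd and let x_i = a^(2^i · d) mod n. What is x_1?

n − 1 = 132 = 2^2 · 33, so s = 2 and d = 33.
x_0 = 5^33 mod 133 = 83.
x_1 = 83^2 mod 133 = 106.

106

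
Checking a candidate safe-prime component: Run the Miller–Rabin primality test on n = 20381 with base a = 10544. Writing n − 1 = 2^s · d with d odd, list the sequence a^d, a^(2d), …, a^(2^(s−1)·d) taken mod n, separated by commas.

n − 1 = 20380 = 2^2 · 5095, so s = 2 and d = 5095.
x_0 = 10544^5095 mod 20381 = 2858.
x_1 = 2858^2 mod 20381 = 15764.

2858, 15764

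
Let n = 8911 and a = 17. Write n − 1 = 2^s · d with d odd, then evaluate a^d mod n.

n − 1 = 8910 = 2^1 · 4455, so s = 1 and d = 4455.
17^4455 mod 8911 = 2547.

2547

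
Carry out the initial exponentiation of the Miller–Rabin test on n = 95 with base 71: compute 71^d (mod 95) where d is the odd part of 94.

51

n − 1 = 94 = 2^1 · 47, so s = 1 and d = 47.
Repeated squaring mod 95: 71^1 ≡ 71, 71^2 ≡ 6, 71^4 ≡ 36, 71^8 ≡ 61, 71^16 ≡ 16, 71^32 ≡ 66.
47 = 32 + 8 + 4 + 2 + 1, so 71^47 ≡ 66·61·36·6·71 ≡ 51 (mod 95).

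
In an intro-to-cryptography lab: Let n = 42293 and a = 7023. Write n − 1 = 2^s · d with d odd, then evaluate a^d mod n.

n − 1 = 42292 = 2^2 · 10573, so s = 2 and d = 10573.
Repeated squaring mod 42293: 7023^1 ≡ 7023, 7023^2 ≡ 8891, 7023^4 ≡ 4264, 7023^8 ≡ 37999, 7023^16 ≡ 40981, 7023^32 ≡ 29624, 7023^64 ≡ 1626, 7023^128 ≡ 21710, 7023^256 ≡ 10908, 7023^512 ≡ 14255, 7023^1024 ≡ 29453, 7023^2048 ≡ 7486, 7023^4096 ≡ 1971, 7023^8192 ≡ 36178.
10573 = 8192 + 2048 + 256 + 64 + 8 + 4 + 1, so 7023^10573 ≡ 36178·7486·10908·1626·37999·4264·7023 ≡ 37778 (mod 42293).

37778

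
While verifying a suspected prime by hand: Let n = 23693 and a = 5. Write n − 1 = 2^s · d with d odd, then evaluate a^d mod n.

5

n − 1 = 23692 = 2^2 · 5923, so s = 2 and d = 5923.
5^5923 mod 23693 = 5.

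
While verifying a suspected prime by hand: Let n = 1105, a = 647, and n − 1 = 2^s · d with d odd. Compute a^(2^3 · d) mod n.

n − 1 = 1104 = 2^4 · 69, so s = 4 and d = 69.
x_0 = 647^69 mod 1105 = 987.
x_1 = 987^2 mod 1105 = 664.
x_2 = 664^2 mod 1105 = 1.
x_3 = 1^2 mod 1105 = 1.

1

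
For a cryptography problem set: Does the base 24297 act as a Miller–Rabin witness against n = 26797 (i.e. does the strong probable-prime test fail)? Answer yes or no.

n − 1 = 26796 = 2^2 · 6699, so s = 2 and d = 6699.
x_0 = 24297^6699 mod 26797 = 26796.
x_0 = 26796 ≡ −1, so 24297 is not a witness.

no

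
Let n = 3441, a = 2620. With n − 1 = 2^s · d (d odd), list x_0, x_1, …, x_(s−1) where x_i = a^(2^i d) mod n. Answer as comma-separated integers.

280, 2698, 1489, 1117

n − 1 = 3440 = 2^4 · 215, so s = 4 and d = 215.
x_0 = 2620^215 mod 3441 = 280.
x_1 = 280^2 mod 3441 = 2698.
x_2 = 2698^2 mod 3441 = 1489.
x_3 = 1489^2 mod 3441 = 1117.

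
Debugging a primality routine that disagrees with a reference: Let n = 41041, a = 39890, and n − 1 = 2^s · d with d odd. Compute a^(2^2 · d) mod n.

n − 1 = 41040 = 2^4 · 2565, so s = 4 and d = 2565.
Repeated squaring mod 41041: 39890^1 ≡ 39890, 39890^2 ≡ 11489, 39890^4 ≡ 9265, 39890^8 ≡ 23494, 39890^16 ≡ 7627, 39890^32 ≡ 16032, 39890^64 ≡ 26282, 39890^128 ≡ 23494, 39890^256 ≡ 7627, 39890^512 ≡ 16032, 39890^1024 ≡ 26282, 39890^2048 ≡ 23494.
2565 = 2048 + 512 + 4 + 1, so 39890^2565 ≡ 23494·16032·9265·39890 ≡ 10704 (mod 41041).
x_0 = 10704.
x_1 = 10704^2 mod 41041 = 30185.
x_2 = 30185^2 mod 41041 = 24025.

24025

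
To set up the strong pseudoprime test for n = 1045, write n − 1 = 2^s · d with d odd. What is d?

Halving: 1044 → 522 → 261; 261 is odd.
So 1044 = 2^2 · 261.

261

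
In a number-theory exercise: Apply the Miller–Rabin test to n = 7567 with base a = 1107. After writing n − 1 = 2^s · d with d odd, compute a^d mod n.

4838

n − 1 = 7566 = 2^1 · 3783, so s = 1 and d = 3783.
Repeated squaring mod 7567: 1107^1 ≡ 1107, 1107^2 ≡ 7162, 1107^4 ≡ 5118, 1107^8 ≡ 4537, 1107^16 ≡ 2129, 1107^32 ≡ 8, 1107^64 ≡ 64, 1107^128 ≡ 4096, 1107^256 ≡ 1177, 1107^512 ≡ 568, 1107^1024 ≡ 4810, 1107^2048 ≡ 3781.
3783 = 2048 + 1024 + 512 + 128 + 64 + 4 + 2 + 1, so 1107^3783 ≡ 3781·4810·568·4096·64·5118·7162·1107 ≡ 4838 (mod 7567).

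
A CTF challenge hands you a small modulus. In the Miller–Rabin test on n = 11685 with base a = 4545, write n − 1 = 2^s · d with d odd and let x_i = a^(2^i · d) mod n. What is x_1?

n − 1 = 11684 = 2^2 · 2921, so s = 2 and d = 2921.
x_0 = 4545^2921 mod 11685 = 10695.
x_1 = 10695^2 mod 11685 = 10245.

10245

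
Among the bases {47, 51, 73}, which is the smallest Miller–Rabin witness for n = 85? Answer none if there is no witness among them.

n − 1 = 84 = 2^2 · 21, so s = 2 and d = 21.
Base 47: x_0 = 47^21 mod 85 = 47. x_0 is neither 1 nor 84, so continue squaring. x_1 = 47^2 mod 85 = 84. x_1 ≡ −1, so 47 is not a witness.
Base 51: x_0 = 51^21 mod 85 = 51. x_0 is neither 1 nor 84, so continue squaring. x_1 = 51^2 mod 85 = 51. Reached i = s−1 = 1 without hitting −1: 51 is a Miller–Rabin witness and 85 is composite.
Base 73: x_0 = 73^21 mod 85 = 48. x_0 is neither 1 nor 84, so continue squaring. x_1 = 48^2 mod 85 = 9. Reached i = s−1 = 1 without hitting −1: 73 is a Miller–Rabin witness and 85 is composite.
The smallest witness among the given bases is 51.

51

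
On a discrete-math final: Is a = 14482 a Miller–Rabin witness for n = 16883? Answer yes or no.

n − 1 = 16882 = 2^1 · 8441, so s = 1 and d = 8441.
x_0 = 14482^8441 mod 16883 = 16882.
x_0 = 16882 ≡ −1, so 14482 is not a witness.

no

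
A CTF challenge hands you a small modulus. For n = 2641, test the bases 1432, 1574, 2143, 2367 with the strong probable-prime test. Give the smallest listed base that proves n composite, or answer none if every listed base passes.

1574

n − 1 = 2640 = 2^4 · 165, so s = 4 and d = 165.
Base 1432: x_0 = 1432^165 mod 2641 = 1. x_0 = 1, so 1432 is not a witness.
Base 1574: x_0 = 1574^165 mod 2641 = 125. x_0 is neither 1 nor 2640, so continue squaring. x_1 = 125^2 mod 2641 = 2420. x_2 = 2420^2 mod 2641 = 1303. x_3 = 1303^2 mod 2641 = 2287. Reached i = s−1 = 3 without hitting −1: 1574 is a Miller–Rabin witness and 2641 is composite.
Base 2143: x_0 = 2143^165 mod 2641 = 2159. x_0 is neither 1 nor 2640, so continue squaring. x_1 = 2159^2 mod 2641 = 2557. x_2 = 2557^2 mod 2641 = 1774. x_3 = 1774^2 mod 2641 = 1645. Reached i = s−1 = 3 without hitting −1: 2143 is a Miller–Rabin witness and 2641 is composite.
Base 2367: x_0 = 2367^165 mod 2641 = 1502. x_0 is neither 1 nor 2640, so continue squaring. x_1 = 1502^2 mod 2641 = 590. x_2 = 590^2 mod 2641 = 2129. x_3 = 2129^2 mod 2641 = 685. Reached i = s−1 = 3 without hitting −1: 2367 is a Miller–Rabin witness and 2641 is composite.
The smallest witness among the given bases is 1574.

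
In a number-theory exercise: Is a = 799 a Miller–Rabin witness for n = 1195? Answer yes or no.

yes

n − 1 = 1194 = 2^1 · 597, so s = 1 and d = 597.
Repeated squaring mod 1195: 799^1 ≡ 799, 799^2 ≡ 271, 799^4 ≡ 546, 799^8 ≡ 561, 799^16 ≡ 436, 799^32 ≡ 91, 799^64 ≡ 1111, 799^128 ≡ 1081, 799^256 ≡ 1046, 799^512 ≡ 691.
597 = 512 + 64 + 16 + 4 + 1, so 799^597 ≡ 691·1111·436·546·799 ≡ 924 (mod 1195).
x_0 = 799^597 mod 1195 = 924.
x_0 ∉ {1, 1194} and s = 1, so 799 is a Miller–Rabin witness and 1195 is composite.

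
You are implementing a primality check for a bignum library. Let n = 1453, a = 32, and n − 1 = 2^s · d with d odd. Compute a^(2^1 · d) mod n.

n − 1 = 1452 = 2^2 · 363, so s = 2 and d = 363.
Repeated squaring mod 1453: 32^1 ≡ 32, 32^2 ≡ 1024, 32^4 ≡ 963, 32^8 ≡ 355, 32^16 ≡ 1067, 32^32 ≡ 790, 32^64 ≡ 763, 32^128 ≡ 969, 32^256 ≡ 323.
363 = 256 + 64 + 32 + 8 + 2 + 1, so 32^363 ≡ 323·763·790·355·1024·32 ≡ 497 (mod 1453).
x_0 = 497.
x_1 = 497^2 mod 1453 = 1452.

1452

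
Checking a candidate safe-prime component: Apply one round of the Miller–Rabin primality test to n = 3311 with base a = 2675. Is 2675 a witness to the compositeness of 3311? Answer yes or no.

n − 1 = 3310 = 2^1 · 1655, so s = 1 and d = 1655.
x_0 = 2675^1655 mod 3311 = 2353.
x_0 ∉ {1, 3310} and s = 1, so 2675 is a Miller–Rabin witness and 3311 is composite.

yes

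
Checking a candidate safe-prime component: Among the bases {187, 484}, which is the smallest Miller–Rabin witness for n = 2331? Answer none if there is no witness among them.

n − 1 = 2330 = 2^1 · 1165, so s = 1 and d = 1165.
Base 187: x_0 = 187^1165 mod 2331 = 1384. x_0 ∉ {1, 2330} and s = 1, so 187 is a Miller–Rabin witness and 2331 is composite.
Base 484: x_0 = 484^1165 mod 2331 = 1177. x_0 ∉ {1, 2330} and s = 1, so 484 is a Miller–Rabin witness and 2331 is composite.
The smallest witness among the given bases is 187.

187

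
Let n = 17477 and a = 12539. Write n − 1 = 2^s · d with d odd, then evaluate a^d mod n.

1

n − 1 = 17476 = 2^2 · 4369, so s = 2 and d = 4369.
Repeated squaring mod 17477: 12539^1 ≡ 12539, 12539^2 ≡ 3429, 12539^4 ≡ 13497, 12539^8 ≡ 6238, 12539^16 ≡ 8842, 12539^32 ≡ 6343, 12539^64 ≡ 1595, 12539^128 ≡ 9860, 12539^256 ≡ 12526, 12539^512 ≡ 9647, 12539^1024 ≡ 17061, 12539^2048 ≡ 15763, 12539^4096 ≡ 1660.
4369 = 4096 + 256 + 16 + 1, so 12539^4369 ≡ 1660·12526·8842·12539 ≡ 1 (mod 17477).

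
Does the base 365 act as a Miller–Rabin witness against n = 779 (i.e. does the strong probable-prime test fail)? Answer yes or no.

yes

n − 1 = 778 = 2^1 · 389, so s = 1 and d = 389.
Repeated squaring mod 779: 365^1 ≡ 365, 365^2 ≡ 16, 365^4 ≡ 256, 365^8 ≡ 100, 365^16 ≡ 652, 365^32 ≡ 549, 365^64 ≡ 707, 365^128 ≡ 510, 365^256 ≡ 693.
389 = 256 + 128 + 4 + 1, so 365^389 ≡ 693·510·256·365 ≡ 92 (mod 779).
x_0 = 365^389 mod 779 = 92.
x_0 ∉ {1, 778} and s = 1, so 365 is a Miller–Rabin witness and 779 is composite.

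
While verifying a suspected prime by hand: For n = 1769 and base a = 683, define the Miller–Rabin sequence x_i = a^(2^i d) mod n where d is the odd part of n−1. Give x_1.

103

n − 1 = 1768 = 2^3 · 221, so s = 3 and d = 221.
x_0 = 683^221 mod 1769 = 808.
x_1 = 808^2 mod 1769 = 103.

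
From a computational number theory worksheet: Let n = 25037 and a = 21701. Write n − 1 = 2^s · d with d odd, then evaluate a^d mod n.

n − 1 = 25036 = 2^2 · 6259, so s = 2 and d = 6259.
Repeated squaring mod 25037: 21701^1 ≡ 21701, 21701^2 ≡ 12468, 21701^4 ≡ 21328, 21701^8 ≡ 11368, 21701^16 ≡ 15467, 21701^32 ≡ 24591, 21701^64 ≡ 23657, 21701^128 ≡ 1588, 21701^256 ≡ 18044, 21701^512 ≡ 4788, 21701^1024 ≡ 16089, 21701^2048 ≡ 23415, 21701^4096 ≡ 1999.
6259 = 4096 + 2048 + 64 + 32 + 16 + 2 + 1, so 21701^6259 ≡ 1999·23415·23657·24591·15467·12468·21701 ≡ 13547 (mod 25037).

13547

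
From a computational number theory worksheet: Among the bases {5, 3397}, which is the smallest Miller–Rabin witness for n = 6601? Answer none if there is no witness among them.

n − 1 = 6600 = 2^3 · 825, so s = 3 and d = 825.
Base 5: x_0 = 5^825 mod 6601 = 3863. x_0 is neither 1 nor 6600, so continue squaring. x_1 = 3863^2 mod 6601 = 4509. x_2 = 4509^2 mod 6601 = 1. x_2 = 1 but x_1 ≠ ±1, a nontrivial square root of 1 — 5 is a witness and 6601 is composite.
Base 3397: x_0 = 3397^825 mod 6601 = 806. x_0 is neither 1 nor 6600, so continue squaring. x_1 = 806^2 mod 6601 = 2738. x_2 = 2738^2 mod 6601 = 4509. Reached i = s−1 = 2 without hitting −1: 3397 is a Miller–Rabin witness and 6601 is composite.
The smallest witness among the given bases is 5.

5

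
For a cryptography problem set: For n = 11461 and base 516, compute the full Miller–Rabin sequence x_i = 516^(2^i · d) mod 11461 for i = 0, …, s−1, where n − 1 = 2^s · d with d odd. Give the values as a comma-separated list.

2100, 8976

n − 1 = 11460 = 2^2 · 2865, so s = 2 and d = 2865.
x_0 = 516^2865 mod 11461 = 2100.
x_1 = 2100^2 mod 11461 = 8976.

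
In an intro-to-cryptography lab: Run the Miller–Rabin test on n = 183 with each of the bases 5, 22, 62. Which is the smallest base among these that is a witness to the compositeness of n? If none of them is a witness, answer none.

n − 1 = 182 = 2^1 · 91, so s = 1 and d = 91.
Base 5: x_0 = 5^91 mod 183 = 5. x_0 ∉ {1, 182} and s = 1, so 5 is a Miller–Rabin witness and 183 is composite.
Base 22: x_0 = 22^91 mod 183 = 22. x_0 ∉ {1, 182} and s = 1, so 22 is a Miller–Rabin witness and 183 is composite.
Base 62: x_0 = 62^91 mod 183 = 62. x_0 ∉ {1, 182} and s = 1, so 62 is a Miller–Rabin witness and 183 is composite.
The smallest witness among the given bases is 5.

5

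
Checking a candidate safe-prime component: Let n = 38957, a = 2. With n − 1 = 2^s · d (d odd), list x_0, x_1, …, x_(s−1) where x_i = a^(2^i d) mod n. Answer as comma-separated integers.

n − 1 = 38956 = 2^2 · 9739, so s = 2 and d = 9739.
x_0 = 2^9739 mod 38957 = 34799.
x_1 = 34799^2 mod 38957 = 31013.

34799, 31013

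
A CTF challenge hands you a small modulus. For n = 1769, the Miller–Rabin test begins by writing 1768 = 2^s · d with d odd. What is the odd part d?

221

Halving: 1768 → 884 → 442 → 221; 221 is odd.
So 1768 = 2^3 · 221.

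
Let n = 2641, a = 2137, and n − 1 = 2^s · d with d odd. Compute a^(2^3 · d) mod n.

562

n − 1 = 2640 = 2^4 · 165, so s = 4 and d = 165.
Repeated squaring mod 2641: 2137^1 ≡ 2137, 2137^2 ≡ 480, 2137^4 ≡ 633, 2137^8 ≡ 1898, 2137^16 ≡ 80, 2137^32 ≡ 1118, 2137^64 ≡ 731, 2137^128 ≡ 879.
165 = 128 + 32 + 4 + 1, so 2137^165 ≡ 879·1118·633·2137 ≡ 216 (mod 2641).
x_0 = 216.
x_1 = 216^2 mod 2641 = 1759.
x_2 = 1759^2 mod 2641 = 1470.
x_3 = 1470^2 mod 2641 = 562.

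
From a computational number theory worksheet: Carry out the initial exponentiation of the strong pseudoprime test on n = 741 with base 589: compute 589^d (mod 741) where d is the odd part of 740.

361

n − 1 = 740 = 2^2 · 185, so s = 2 and d = 185.
By repeated squaring, 589^185 ≡ 361 (mod 741).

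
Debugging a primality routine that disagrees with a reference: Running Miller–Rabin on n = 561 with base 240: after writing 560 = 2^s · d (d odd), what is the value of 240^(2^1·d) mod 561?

540

n − 1 = 560 = 2^4 · 35, so s = 4 and d = 35.
x_0 = 240^35 mod 561 = 144.
x_1 = 144^2 mod 561 = 540.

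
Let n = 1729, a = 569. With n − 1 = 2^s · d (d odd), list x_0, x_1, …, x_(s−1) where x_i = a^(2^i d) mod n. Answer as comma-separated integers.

246, 1, 1, 1, 1, 1

n − 1 = 1728 = 2^6 · 27, so s = 6 and d = 27.
x_0 = 569^27 mod 1729 = 246.
x_1 = 246^2 mod 1729 = 1.
x_2 = 1^2 mod 1729 = 1.
x_3 = 1^2 mod 1729 = 1.
x_4 = 1^2 mod 1729 = 1.
x_5 = 1^2 mod 1729 = 1.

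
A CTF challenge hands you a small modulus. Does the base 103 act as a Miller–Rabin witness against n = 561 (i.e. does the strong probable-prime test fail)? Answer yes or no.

no

n − 1 = 560 = 2^4 · 35, so s = 4 and d = 35.
x_0 = 103^35 mod 561 = 1.
x_0 = 1, so 103 is not a witness.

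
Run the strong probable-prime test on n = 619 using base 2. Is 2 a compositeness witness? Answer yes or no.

no

n − 1 = 618 = 2^1 · 309, so s = 1 and d = 309.
Repeated squaring mod 619: 2^1 ≡ 2, 2^2 ≡ 4, 2^4 ≡ 16, 2^8 ≡ 256, 2^16 ≡ 541, 2^32 ≡ 513, 2^64 ≡ 94, 2^128 ≡ 170, 2^256 ≡ 426.
309 = 256 + 32 + 16 + 4 + 1, so 2^309 ≡ 426·513·541·16·2 ≡ 618 (mod 619).
x_0 = 2^309 mod 619 = 618.
x_0 = 618 ≡ −1, so 2 is not a witness.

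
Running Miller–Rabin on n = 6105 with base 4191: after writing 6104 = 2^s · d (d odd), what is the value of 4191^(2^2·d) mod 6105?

4191

n − 1 = 6104 = 2^3 · 763, so s = 3 and d = 763.
x_0 = 4191^763 mod 6105 = 4191.
x_1 = 4191^2 mod 6105 = 396.
x_2 = 396^2 mod 6105 = 4191.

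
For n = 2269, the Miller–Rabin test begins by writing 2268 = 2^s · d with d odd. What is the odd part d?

567

Halving: 2268 → 1134 → 567; 567 is odd.
So 2268 = 2^2 · 567.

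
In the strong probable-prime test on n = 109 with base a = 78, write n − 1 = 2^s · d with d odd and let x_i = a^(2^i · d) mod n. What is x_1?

n − 1 = 108 = 2^2 · 27, so s = 2 and d = 27.
By repeated squaring, 78^27 ≡ 1 (mod 109).
x_0 = 1.
x_1 = 1^2 mod 109 = 1.

1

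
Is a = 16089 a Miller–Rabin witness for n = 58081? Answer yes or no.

no

n − 1 = 58080 = 2^5 · 1815, so s = 5 and d = 1815.
x_0 = 16089^1815 mod 58081 = 1.
x_0 = 1, so 16089 is not a witness.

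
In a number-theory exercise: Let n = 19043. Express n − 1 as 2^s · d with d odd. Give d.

Halving: 19042 → 9521; 9521 is odd.
So 19042 = 2^1 · 9521.

9521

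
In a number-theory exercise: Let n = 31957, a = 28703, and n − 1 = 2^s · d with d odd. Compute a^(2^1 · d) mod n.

1

n − 1 = 31956 = 2^2 · 7989, so s = 2 and d = 7989.
x_0 = 28703^7989 mod 31957 = 1.
x_1 = 1^2 mod 31957 = 1.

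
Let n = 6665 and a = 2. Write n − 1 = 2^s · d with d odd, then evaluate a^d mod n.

n − 1 = 6664 = 2^3 · 833, so s = 3 and d = 833.
Repeated squaring mod 6665: 2^1 ≡ 2, 2^2 ≡ 4, 2^4 ≡ 16, 2^8 ≡ 256, 2^16 ≡ 5551, 2^32 ≡ 1306, 2^64 ≡ 6061, 2^128 ≡ 4906, 2^256 ≡ 1521, 2^512 ≡ 686.
833 = 512 + 256 + 64 + 1, so 2^833 ≡ 686·1521·6061·2 ≡ 3697 (mod 6665).

3697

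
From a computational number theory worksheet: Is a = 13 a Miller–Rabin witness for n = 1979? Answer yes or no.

no

n − 1 = 1978 = 2^1 · 989, so s = 1 and d = 989.
x_0 = 13^989 mod 1979 = 1.
x_0 = 1, so 13 is not a witness.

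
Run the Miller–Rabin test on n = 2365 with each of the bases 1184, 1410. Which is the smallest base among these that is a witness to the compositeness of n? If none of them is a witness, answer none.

n − 1 = 2364 = 2^2 · 591, so s = 2 and d = 591.
Base 1184: x_0 = 1184^591 mod 2365 = 84. x_0 is neither 1 nor 2364, so continue squaring. x_1 = 84^2 mod 2365 = 2326. Reached i = s−1 = 1 without hitting −1: 1184 is a Miller–Rabin witness and 2365 is composite.
Base 1410: x_0 = 1410^591 mod 2365 = 475. x_0 is neither 1 nor 2364, so continue squaring. x_1 = 475^2 mod 2365 = 950. Reached i = s−1 = 1 without hitting −1: 1410 is a Miller–Rabin witness and 2365 is composite.
The smallest witness among the given bases is 1184.

1184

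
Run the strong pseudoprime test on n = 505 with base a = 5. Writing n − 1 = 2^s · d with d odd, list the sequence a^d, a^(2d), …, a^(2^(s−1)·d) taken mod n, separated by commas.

460, 5, 25

n − 1 = 504 = 2^3 · 63, so s = 3 and d = 63.
x_0 = 5^63 mod 505 = 460.
x_1 = 460^2 mod 505 = 5.
x_2 = 5^2 mod 505 = 25.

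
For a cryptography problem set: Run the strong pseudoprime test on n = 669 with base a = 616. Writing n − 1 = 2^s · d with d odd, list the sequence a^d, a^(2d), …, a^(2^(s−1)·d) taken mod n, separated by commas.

n − 1 = 668 = 2^2 · 167, so s = 2 and d = 167.
x_0 = 616^167 mod 669 = 607.
x_1 = 607^2 mod 669 = 499.

607, 499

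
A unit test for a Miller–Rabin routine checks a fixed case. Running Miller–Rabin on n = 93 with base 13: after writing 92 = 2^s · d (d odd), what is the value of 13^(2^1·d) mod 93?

n − 1 = 92 = 2^2 · 23, so s = 2 and d = 23.
Repeated squaring mod 93: 13^1 ≡ 13, 13^2 ≡ 76, 13^4 ≡ 10, 13^8 ≡ 7, 13^16 ≡ 49.
23 = 16 + 4 + 2 + 1, so 13^23 ≡ 49·10·76·13 ≡ 55 (mod 93).
x_0 = 55.
x_1 = 55^2 mod 93 = 49.

49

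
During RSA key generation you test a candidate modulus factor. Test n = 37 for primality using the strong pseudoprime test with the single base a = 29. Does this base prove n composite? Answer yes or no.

n − 1 = 36 = 2^2 · 9, so s = 2 and d = 9.
x_0 = 29^9 mod 37 = 31.
x_0 is neither 1 nor 36, so continue squaring.
x_1 = 31^2 mod 37 = 36.
x_1 ≡ −1, so 29 is not a witness.

no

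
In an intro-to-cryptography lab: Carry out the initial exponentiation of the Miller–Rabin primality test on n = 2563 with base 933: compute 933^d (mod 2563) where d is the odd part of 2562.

n − 1 = 2562 = 2^1 · 1281, so s = 1 and d = 1281.
Repeated squaring mod 2563: 933^1 ≡ 933, 933^2 ≡ 1632, 933^4 ≡ 467, 933^8 ≡ 234, 933^16 ≡ 933, 933^32 ≡ 1632, 933^64 ≡ 467, 933^128 ≡ 234, 933^256 ≡ 933, 933^512 ≡ 1632, 933^1024 ≡ 467.
1281 = 1024 + 256 + 1, so 933^1281 ≡ 467·933·933 ≡ 933 (mod 2563).

933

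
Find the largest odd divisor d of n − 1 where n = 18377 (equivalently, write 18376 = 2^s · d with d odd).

2297

Halving: 18376 → 9188 → 4594 → 2297; 2297 is odd.
So 18376 = 2^3 · 2297.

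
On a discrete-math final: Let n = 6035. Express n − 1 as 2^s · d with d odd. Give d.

Halving: 6034 → 3017; 3017 is odd.
So 6034 = 2^1 · 3017.

3017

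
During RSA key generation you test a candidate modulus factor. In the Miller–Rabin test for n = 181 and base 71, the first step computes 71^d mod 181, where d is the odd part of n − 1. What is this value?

n − 1 = 180 = 2^2 · 45, so s = 2 and d = 45.
71^45 mod 181 = 162.

162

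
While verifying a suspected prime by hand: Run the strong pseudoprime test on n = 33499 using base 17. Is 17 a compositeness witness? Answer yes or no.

yes

n − 1 = 33498 = 2^1 · 16749, so s = 1 and d = 16749.
By repeated squaring, 17^16749 ≡ 24539 (mod 33499).
x_0 = 17^16749 mod 33499 = 24539.
x_0 ∉ {1, 33498} and s = 1, so 17 is a Miller–Rabin witness and 33499 is composite.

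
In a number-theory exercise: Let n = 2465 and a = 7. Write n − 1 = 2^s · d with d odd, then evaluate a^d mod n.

n − 1 = 2464 = 2^5 · 77, so s = 5 and d = 77.
7^77 mod 2465 = 2437.

2437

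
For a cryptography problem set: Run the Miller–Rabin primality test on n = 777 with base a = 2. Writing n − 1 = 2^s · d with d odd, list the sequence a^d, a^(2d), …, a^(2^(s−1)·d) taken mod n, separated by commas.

n − 1 = 776 = 2^3 · 97, so s = 3 and d = 97.
x_0 = 2^97 mod 777 = 464.
x_1 = 464^2 mod 777 = 67.
x_2 = 67^2 mod 777 = 604.

464, 67, 604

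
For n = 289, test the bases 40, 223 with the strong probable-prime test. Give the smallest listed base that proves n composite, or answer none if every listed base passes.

223

n − 1 = 288 = 2^5 · 9, so s = 5 and d = 9.
Base 40: x_0 = 40^9 mod 289 = 249. x_0 is neither 1 nor 288, so continue squaring. x_1 = 249^2 mod 289 = 155. x_2 = 155^2 mod 289 = 38. x_3 = 38^2 mod 289 = 288. x_3 ≡ −1, so 40 is not a witness.
Base 223: x_0 = 223^9 mod 289 = 189. x_0 is neither 1 nor 288, so continue squaring. x_1 = 189^2 mod 289 = 174. x_2 = 174^2 mod 289 = 220. x_3 = 220^2 mod 289 = 137. x_4 = 137^2 mod 289 = 273. Reached i = s−1 = 4 without hitting −1: 223 is a Miller–Rabin witness and 289 is composite.
The smallest witness among the given bases is 223.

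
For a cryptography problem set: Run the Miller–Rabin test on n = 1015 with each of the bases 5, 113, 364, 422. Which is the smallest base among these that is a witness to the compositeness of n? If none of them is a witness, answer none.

n − 1 = 1014 = 2^1 · 507, so s = 1 and d = 507.
Base 5: x_0 = 5^507 mod 1015 = 125. x_0 ∉ {1, 1014} and s = 1, so 5 is a Miller–Rabin witness and 1015 is composite.
Base 113: x_0 = 113^507 mod 1015 = 582. x_0 ∉ {1, 1014} and s = 1, so 113 is a Miller–Rabin witness and 1015 is composite.
Base 364: x_0 = 364^507 mod 1015 = 819. x_0 ∉ {1, 1014} and s = 1, so 364 is a Miller–Rabin witness and 1015 is composite.
Base 422: x_0 = 422^507 mod 1015 = 848. x_0 ∉ {1, 1014} and s = 1, so 422 is a Miller–Rabin witness and 1015 is composite.
The smallest witness among the given bases is 5.

5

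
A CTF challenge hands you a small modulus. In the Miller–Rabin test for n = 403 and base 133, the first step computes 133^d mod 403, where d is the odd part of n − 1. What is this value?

287

n − 1 = 402 = 2^1 · 201, so s = 1 and d = 201.
133^201 mod 403 = 287.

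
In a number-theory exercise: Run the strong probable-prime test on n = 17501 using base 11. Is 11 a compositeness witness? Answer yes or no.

n − 1 = 17500 = 2^2 · 4375, so s = 2 and d = 4375.
By repeated squaring, 11^4375 ≡ 8558 (mod 17501).
x_0 = 11^4375 mod 17501 = 8558.
x_0 is neither 1 nor 17500, so continue squaring.
x_1 = 8558^2 mod 17501 = 15180.
Reached i = s−1 = 1 without hitting −1: 11 is a Miller–Rabin witness and 17501 is composite.

yes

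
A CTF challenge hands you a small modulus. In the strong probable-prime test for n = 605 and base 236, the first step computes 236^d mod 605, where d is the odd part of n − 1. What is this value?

126

n − 1 = 604 = 2^2 · 151, so s = 2 and d = 151.
236^151 mod 605 = 126.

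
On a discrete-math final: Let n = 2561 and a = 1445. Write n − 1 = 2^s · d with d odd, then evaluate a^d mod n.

227

n − 1 = 2560 = 2^9 · 5, so s = 9 and d = 5.
1445^5 mod 2561 = 227.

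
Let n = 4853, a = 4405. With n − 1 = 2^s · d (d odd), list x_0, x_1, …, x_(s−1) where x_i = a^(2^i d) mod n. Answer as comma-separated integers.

n − 1 = 4852 = 2^2 · 1213, so s = 2 and d = 1213.
x_0 = 4405^1213 mod 4853 = 4189.
x_1 = 4189^2 mod 4853 = 4126.

4189, 4126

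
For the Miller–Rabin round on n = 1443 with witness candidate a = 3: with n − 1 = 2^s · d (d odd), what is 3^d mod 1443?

n − 1 = 1442 = 2^1 · 721, so s = 1 and d = 721.
Repeated squaring mod 1443: 3^1 ≡ 3, 3^2 ≡ 9, 3^4 ≡ 81, 3^8 ≡ 789, 3^16 ≡ 588, 3^32 ≡ 867, 3^64 ≡ 1329, 3^128 ≡ 9, 3^256 ≡ 81, 3^512 ≡ 789.
721 = 512 + 128 + 64 + 16 + 1, so 3^721 ≡ 789·9·1329·588·3 ≡ 3 (mod 1443).

3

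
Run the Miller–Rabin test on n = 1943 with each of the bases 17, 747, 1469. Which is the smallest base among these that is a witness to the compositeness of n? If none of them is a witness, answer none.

n − 1 = 1942 = 2^1 · 971, so s = 1 and d = 971.
Base 17: x_0 = 17^971 mod 1943 = 1375. x_0 ∉ {1, 1942} and s = 1, so 17 is a Miller–Rabin witness and 1943 is composite.
Base 747: x_0 = 747^971 mod 1943 = 1463. x_0 ∉ {1, 1942} and s = 1, so 747 is a Miller–Rabin witness and 1943 is composite.
Base 1469: x_0 = 1469^971 mod 1943 = 1081. x_0 ∉ {1, 1942} and s = 1, so 1469 is a Miller–Rabin witness and 1943 is composite.
The smallest witness among the given bases is 17.

17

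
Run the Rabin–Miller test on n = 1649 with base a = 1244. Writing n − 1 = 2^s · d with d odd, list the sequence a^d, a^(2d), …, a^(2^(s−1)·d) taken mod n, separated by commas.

912, 648, 1058, 1342

n − 1 = 1648 = 2^4 · 103, so s = 4 and d = 103.
x_0 = 1244^103 mod 1649 = 912.
x_1 = 912^2 mod 1649 = 648.
x_2 = 648^2 mod 1649 = 1058.
x_3 = 1058^2 mod 1649 = 1342.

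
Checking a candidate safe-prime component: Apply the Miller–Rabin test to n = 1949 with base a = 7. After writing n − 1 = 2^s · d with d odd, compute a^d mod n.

1360

n − 1 = 1948 = 2^2 · 487, so s = 2 and d = 487.
7^487 mod 1949 = 1360.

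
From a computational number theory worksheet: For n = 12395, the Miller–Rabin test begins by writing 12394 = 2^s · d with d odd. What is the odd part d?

6197

Halving: 12394 → 6197; 6197 is odd.
So 12394 = 2^1 · 6197.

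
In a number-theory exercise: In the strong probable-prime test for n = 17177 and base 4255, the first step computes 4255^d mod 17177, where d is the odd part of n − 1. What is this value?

8063

n − 1 = 17176 = 2^3 · 2147, so s = 3 and d = 2147.
4255^2147 mod 17177 = 8063.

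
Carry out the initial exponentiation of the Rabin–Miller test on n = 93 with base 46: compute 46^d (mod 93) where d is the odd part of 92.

n − 1 = 92 = 2^2 · 23, so s = 2 and d = 23.
Repeated squaring mod 93: 46^1 ≡ 46, 46^2 ≡ 70, 46^4 ≡ 64, 46^8 ≡ 4, 46^16 ≡ 16.
23 = 16 + 4 + 2 + 1, so 46^23 ≡ 16·64·70·46 ≡ 58 (mod 93).

58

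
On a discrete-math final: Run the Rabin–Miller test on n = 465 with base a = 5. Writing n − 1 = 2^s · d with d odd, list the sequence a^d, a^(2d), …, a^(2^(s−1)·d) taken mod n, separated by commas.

335, 160, 25, 160

n − 1 = 464 = 2^4 · 29, so s = 4 and d = 29.
x_0 = 5^29 mod 465 = 335.
x_1 = 335^2 mod 465 = 160.
x_2 = 160^2 mod 465 = 25.
x_3 = 25^2 mod 465 = 160.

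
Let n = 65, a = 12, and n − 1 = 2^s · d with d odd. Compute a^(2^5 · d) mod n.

1

n − 1 = 64 = 2^6 · 1, so s = 6 and d = 1.
x_0 = 12^1 mod 65 = 12.
x_1 = 12^2 mod 65 = 14.
x_2 = 14^2 mod 65 = 1.
x_3 = 1^2 mod 65 = 1.
x_4 = 1^2 mod 65 = 1.
x_5 = 1^2 mod 65 = 1.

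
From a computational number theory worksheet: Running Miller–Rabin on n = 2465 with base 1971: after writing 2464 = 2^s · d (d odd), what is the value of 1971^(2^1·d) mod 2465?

1

n − 1 = 2464 = 2^5 · 77, so s = 5 and d = 77.
x_0 = 1971^77 mod 2465 = 1971.
x_1 = 1971^2 mod 2465 = 1.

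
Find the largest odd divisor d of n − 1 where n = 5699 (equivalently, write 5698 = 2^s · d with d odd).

Halving: 5698 → 2849; 2849 is odd.
So 5698 = 2^1 · 2849.

2849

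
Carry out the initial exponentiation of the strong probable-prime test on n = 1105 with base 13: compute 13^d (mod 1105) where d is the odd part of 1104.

n − 1 = 1104 = 2^4 · 69, so s = 4 and d = 69.
Repeated squaring mod 1105: 13^1 ≡ 13, 13^2 ≡ 169, 13^4 ≡ 936, 13^8 ≡ 936, 13^16 ≡ 936, 13^32 ≡ 936, 13^64 ≡ 936.
69 = 64 + 4 + 1, so 13^69 ≡ 936·936·13 ≡ 13 (mod 1105).

13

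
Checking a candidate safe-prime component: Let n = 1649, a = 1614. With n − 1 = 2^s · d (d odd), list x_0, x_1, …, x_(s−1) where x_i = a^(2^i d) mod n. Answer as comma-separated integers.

1614, 1225, 35, 1225

n − 1 = 1648 = 2^4 · 103, so s = 4 and d = 103.
x_0 = 1614^103 mod 1649 = 1614.
x_1 = 1614^2 mod 1649 = 1225.
x_2 = 1225^2 mod 1649 = 35.
x_3 = 35^2 mod 1649 = 1225.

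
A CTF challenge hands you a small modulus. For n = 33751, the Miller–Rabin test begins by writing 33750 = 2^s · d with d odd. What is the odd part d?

Halving: 33750 → 16875; 16875 is odd.
So 33750 = 2^1 · 16875.

16875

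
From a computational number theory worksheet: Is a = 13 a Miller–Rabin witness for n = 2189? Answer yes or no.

n − 1 = 2188 = 2^2 · 547, so s = 2 and d = 547.
By repeated squaring, 13^547 ≡ 1316 (mod 2189).
x_0 = 13^547 mod 2189 = 1316.
x_0 is neither 1 nor 2188, so continue squaring.
x_1 = 1316^2 mod 2189 = 357.
Reached i = s−1 = 1 without hitting −1: 13 is a Miller–Rabin witness and 2189 is composite.

yes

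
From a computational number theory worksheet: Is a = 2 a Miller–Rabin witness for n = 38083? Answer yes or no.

no

n − 1 = 38082 = 2^1 · 19041, so s = 1 and d = 19041.
x_0 = 2^19041 mod 38083 = 38082.
x_0 = 38082 ≡ −1, so 2 is not a witness.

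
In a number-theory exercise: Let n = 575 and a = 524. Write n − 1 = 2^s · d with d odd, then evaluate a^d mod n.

524

n − 1 = 574 = 2^1 · 287, so s = 1 and d = 287.
524^287 mod 575 = 524.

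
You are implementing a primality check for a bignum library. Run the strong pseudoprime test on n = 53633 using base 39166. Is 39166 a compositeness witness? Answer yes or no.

no

n − 1 = 53632 = 2^7 · 419, so s = 7 and d = 419.
x_0 = 39166^419 mod 53633 = 3023.
x_0 is neither 1 nor 53632, so continue squaring.
x_1 = 3023^2 mod 53633 = 20919.
x_2 = 20919^2 mod 53633 = 12914.
x_3 = 12914^2 mod 53633 = 26399.
x_4 = 26399^2 mod 53633 = 53632.
x_4 ≡ −1, so 39166 is not a witness.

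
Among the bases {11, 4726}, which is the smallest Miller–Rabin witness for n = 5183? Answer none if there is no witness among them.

n − 1 = 5182 = 2^1 · 2591, so s = 1 and d = 2591.
Base 11: x_0 = 11^2591 mod 5183 = 2283. x_0 ∉ {1, 5182} and s = 1, so 11 is a Miller–Rabin witness and 5183 is composite.
Base 4726: x_0 = 4726^2591 mod 5183 = 3235. x_0 ∉ {1, 5182} and s = 1, so 4726 is a Miller–Rabin witness and 5183 is composite.
The smallest witness among the given bases is 11.

11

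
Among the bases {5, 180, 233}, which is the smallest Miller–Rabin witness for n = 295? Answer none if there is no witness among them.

n − 1 = 294 = 2^1 · 147, so s = 1 and d = 147.
Base 5: x_0 = 5^147 mod 295 = 25. x_0 ∉ {1, 294} and s = 1, so 5 is a Miller–Rabin witness and 295 is composite.
Base 180: x_0 = 180^147 mod 295 = 245. x_0 ∉ {1, 294} and s = 1, so 180 is a Miller–Rabin witness and 295 is composite.
Base 233: x_0 = 233^147 mod 295 = 227. x_0 ∉ {1, 294} and s = 1, so 233 is a Miller–Rabin witness and 295 is composite.
The smallest witness among the given bases is 5.

5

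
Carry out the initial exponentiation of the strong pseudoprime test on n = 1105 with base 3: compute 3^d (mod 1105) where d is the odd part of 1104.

n − 1 = 1104 = 2^4 · 69, so s = 4 and d = 69.
3^69 mod 1105 = 1093.

1093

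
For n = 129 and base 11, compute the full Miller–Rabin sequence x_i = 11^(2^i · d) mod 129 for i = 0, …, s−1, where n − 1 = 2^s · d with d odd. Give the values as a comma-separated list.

11, 121, 64, 97, 121, 64, 97

n − 1 = 128 = 2^7 · 1, so s = 7 and d = 1.
x_0 = 11^1 mod 129 = 11.
x_1 = 11^2 mod 129 = 121.
x_2 = 121^2 mod 129 = 64.
x_3 = 64^2 mod 129 = 97.
x_4 = 97^2 mod 129 = 121.
x_5 = 121^2 mod 129 = 64.
x_6 = 64^2 mod 129 = 97.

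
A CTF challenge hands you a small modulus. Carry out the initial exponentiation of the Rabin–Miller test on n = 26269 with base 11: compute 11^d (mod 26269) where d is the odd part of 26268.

16258

n − 1 = 26268 = 2^2 · 6567, so s = 2 and d = 6567.
Repeated squaring mod 26269: 11^1 ≡ 11, 11^2 ≡ 121, 11^4 ≡ 14641, 11^8 ≡ 3841, 11^16 ≡ 16372, 11^32 ≡ 19777, 11^64 ≡ 10588, 11^128 ≡ 15921, 11^256 ≡ 8660, 11^512 ≡ 23874, 11^1024 ≡ 9383, 11^2048 ≡ 13270, 11^4096 ≡ 11793.
6567 = 4096 + 2048 + 256 + 128 + 32 + 4 + 2 + 1, so 11^6567 ≡ 11793·13270·8660·15921·19777·14641·121·11 ≡ 16258 (mod 26269).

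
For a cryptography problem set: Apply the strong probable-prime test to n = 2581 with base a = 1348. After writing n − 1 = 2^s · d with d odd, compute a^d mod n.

n − 1 = 2580 = 2^2 · 645, so s = 2 and d = 645.
1348^645 mod 2581 = 1551.

1551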